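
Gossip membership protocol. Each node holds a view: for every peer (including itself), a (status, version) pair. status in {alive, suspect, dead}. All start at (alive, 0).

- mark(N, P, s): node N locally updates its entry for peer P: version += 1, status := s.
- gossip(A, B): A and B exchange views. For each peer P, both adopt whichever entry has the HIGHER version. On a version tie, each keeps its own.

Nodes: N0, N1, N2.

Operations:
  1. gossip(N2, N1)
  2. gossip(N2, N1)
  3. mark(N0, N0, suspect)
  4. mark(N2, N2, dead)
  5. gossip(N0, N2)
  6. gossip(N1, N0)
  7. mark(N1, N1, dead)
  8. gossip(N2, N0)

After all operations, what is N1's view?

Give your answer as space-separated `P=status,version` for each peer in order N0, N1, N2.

Op 1: gossip N2<->N1 -> N2.N0=(alive,v0) N2.N1=(alive,v0) N2.N2=(alive,v0) | N1.N0=(alive,v0) N1.N1=(alive,v0) N1.N2=(alive,v0)
Op 2: gossip N2<->N1 -> N2.N0=(alive,v0) N2.N1=(alive,v0) N2.N2=(alive,v0) | N1.N0=(alive,v0) N1.N1=(alive,v0) N1.N2=(alive,v0)
Op 3: N0 marks N0=suspect -> (suspect,v1)
Op 4: N2 marks N2=dead -> (dead,v1)
Op 5: gossip N0<->N2 -> N0.N0=(suspect,v1) N0.N1=(alive,v0) N0.N2=(dead,v1) | N2.N0=(suspect,v1) N2.N1=(alive,v0) N2.N2=(dead,v1)
Op 6: gossip N1<->N0 -> N1.N0=(suspect,v1) N1.N1=(alive,v0) N1.N2=(dead,v1) | N0.N0=(suspect,v1) N0.N1=(alive,v0) N0.N2=(dead,v1)
Op 7: N1 marks N1=dead -> (dead,v1)
Op 8: gossip N2<->N0 -> N2.N0=(suspect,v1) N2.N1=(alive,v0) N2.N2=(dead,v1) | N0.N0=(suspect,v1) N0.N1=(alive,v0) N0.N2=(dead,v1)

Answer: N0=suspect,1 N1=dead,1 N2=dead,1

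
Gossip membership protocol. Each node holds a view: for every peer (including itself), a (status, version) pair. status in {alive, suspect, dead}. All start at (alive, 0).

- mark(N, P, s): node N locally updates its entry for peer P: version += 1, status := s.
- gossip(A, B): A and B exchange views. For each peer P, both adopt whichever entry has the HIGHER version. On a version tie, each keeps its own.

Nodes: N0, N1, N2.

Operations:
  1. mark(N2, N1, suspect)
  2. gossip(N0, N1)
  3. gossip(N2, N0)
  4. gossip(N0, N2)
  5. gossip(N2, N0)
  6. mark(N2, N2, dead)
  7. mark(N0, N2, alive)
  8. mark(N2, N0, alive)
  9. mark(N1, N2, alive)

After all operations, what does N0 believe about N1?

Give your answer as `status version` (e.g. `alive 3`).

Answer: suspect 1

Derivation:
Op 1: N2 marks N1=suspect -> (suspect,v1)
Op 2: gossip N0<->N1 -> N0.N0=(alive,v0) N0.N1=(alive,v0) N0.N2=(alive,v0) | N1.N0=(alive,v0) N1.N1=(alive,v0) N1.N2=(alive,v0)
Op 3: gossip N2<->N0 -> N2.N0=(alive,v0) N2.N1=(suspect,v1) N2.N2=(alive,v0) | N0.N0=(alive,v0) N0.N1=(suspect,v1) N0.N2=(alive,v0)
Op 4: gossip N0<->N2 -> N0.N0=(alive,v0) N0.N1=(suspect,v1) N0.N2=(alive,v0) | N2.N0=(alive,v0) N2.N1=(suspect,v1) N2.N2=(alive,v0)
Op 5: gossip N2<->N0 -> N2.N0=(alive,v0) N2.N1=(suspect,v1) N2.N2=(alive,v0) | N0.N0=(alive,v0) N0.N1=(suspect,v1) N0.N2=(alive,v0)
Op 6: N2 marks N2=dead -> (dead,v1)
Op 7: N0 marks N2=alive -> (alive,v1)
Op 8: N2 marks N0=alive -> (alive,v1)
Op 9: N1 marks N2=alive -> (alive,v1)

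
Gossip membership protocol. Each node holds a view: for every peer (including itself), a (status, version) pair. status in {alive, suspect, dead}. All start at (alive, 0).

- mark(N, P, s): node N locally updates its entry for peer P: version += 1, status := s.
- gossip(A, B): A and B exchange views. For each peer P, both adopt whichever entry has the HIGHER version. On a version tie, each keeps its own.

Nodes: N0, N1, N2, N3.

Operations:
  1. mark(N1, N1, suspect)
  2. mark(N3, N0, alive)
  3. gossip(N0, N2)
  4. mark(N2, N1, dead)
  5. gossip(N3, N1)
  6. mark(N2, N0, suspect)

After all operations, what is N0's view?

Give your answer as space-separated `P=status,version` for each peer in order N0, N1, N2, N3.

Op 1: N1 marks N1=suspect -> (suspect,v1)
Op 2: N3 marks N0=alive -> (alive,v1)
Op 3: gossip N0<->N2 -> N0.N0=(alive,v0) N0.N1=(alive,v0) N0.N2=(alive,v0) N0.N3=(alive,v0) | N2.N0=(alive,v0) N2.N1=(alive,v0) N2.N2=(alive,v0) N2.N3=(alive,v0)
Op 4: N2 marks N1=dead -> (dead,v1)
Op 5: gossip N3<->N1 -> N3.N0=(alive,v1) N3.N1=(suspect,v1) N3.N2=(alive,v0) N3.N3=(alive,v0) | N1.N0=(alive,v1) N1.N1=(suspect,v1) N1.N2=(alive,v0) N1.N3=(alive,v0)
Op 6: N2 marks N0=suspect -> (suspect,v1)

Answer: N0=alive,0 N1=alive,0 N2=alive,0 N3=alive,0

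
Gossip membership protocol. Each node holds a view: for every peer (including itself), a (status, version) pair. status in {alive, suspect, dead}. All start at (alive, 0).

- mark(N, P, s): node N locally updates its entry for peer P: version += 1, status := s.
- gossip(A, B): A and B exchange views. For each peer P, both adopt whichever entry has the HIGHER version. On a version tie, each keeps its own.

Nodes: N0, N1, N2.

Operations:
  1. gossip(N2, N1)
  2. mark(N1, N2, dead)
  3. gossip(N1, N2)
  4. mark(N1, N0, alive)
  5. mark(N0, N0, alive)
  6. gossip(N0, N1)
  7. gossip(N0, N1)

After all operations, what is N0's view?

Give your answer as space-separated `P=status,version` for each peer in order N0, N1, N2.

Answer: N0=alive,1 N1=alive,0 N2=dead,1

Derivation:
Op 1: gossip N2<->N1 -> N2.N0=(alive,v0) N2.N1=(alive,v0) N2.N2=(alive,v0) | N1.N0=(alive,v0) N1.N1=(alive,v0) N1.N2=(alive,v0)
Op 2: N1 marks N2=dead -> (dead,v1)
Op 3: gossip N1<->N2 -> N1.N0=(alive,v0) N1.N1=(alive,v0) N1.N2=(dead,v1) | N2.N0=(alive,v0) N2.N1=(alive,v0) N2.N2=(dead,v1)
Op 4: N1 marks N0=alive -> (alive,v1)
Op 5: N0 marks N0=alive -> (alive,v1)
Op 6: gossip N0<->N1 -> N0.N0=(alive,v1) N0.N1=(alive,v0) N0.N2=(dead,v1) | N1.N0=(alive,v1) N1.N1=(alive,v0) N1.N2=(dead,v1)
Op 7: gossip N0<->N1 -> N0.N0=(alive,v1) N0.N1=(alive,v0) N0.N2=(dead,v1) | N1.N0=(alive,v1) N1.N1=(alive,v0) N1.N2=(dead,v1)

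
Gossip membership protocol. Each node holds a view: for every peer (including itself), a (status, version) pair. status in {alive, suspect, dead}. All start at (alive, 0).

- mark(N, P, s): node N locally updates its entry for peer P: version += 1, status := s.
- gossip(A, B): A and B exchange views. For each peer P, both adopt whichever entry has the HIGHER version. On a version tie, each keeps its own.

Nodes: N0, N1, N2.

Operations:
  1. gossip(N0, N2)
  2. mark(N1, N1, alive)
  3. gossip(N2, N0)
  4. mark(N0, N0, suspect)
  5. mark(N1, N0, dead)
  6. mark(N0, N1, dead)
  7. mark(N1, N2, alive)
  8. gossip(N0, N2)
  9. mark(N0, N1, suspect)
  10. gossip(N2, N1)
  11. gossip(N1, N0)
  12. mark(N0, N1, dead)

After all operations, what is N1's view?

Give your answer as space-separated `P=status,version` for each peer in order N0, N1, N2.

Op 1: gossip N0<->N2 -> N0.N0=(alive,v0) N0.N1=(alive,v0) N0.N2=(alive,v0) | N2.N0=(alive,v0) N2.N1=(alive,v0) N2.N2=(alive,v0)
Op 2: N1 marks N1=alive -> (alive,v1)
Op 3: gossip N2<->N0 -> N2.N0=(alive,v0) N2.N1=(alive,v0) N2.N2=(alive,v0) | N0.N0=(alive,v0) N0.N1=(alive,v0) N0.N2=(alive,v0)
Op 4: N0 marks N0=suspect -> (suspect,v1)
Op 5: N1 marks N0=dead -> (dead,v1)
Op 6: N0 marks N1=dead -> (dead,v1)
Op 7: N1 marks N2=alive -> (alive,v1)
Op 8: gossip N0<->N2 -> N0.N0=(suspect,v1) N0.N1=(dead,v1) N0.N2=(alive,v0) | N2.N0=(suspect,v1) N2.N1=(dead,v1) N2.N2=(alive,v0)
Op 9: N0 marks N1=suspect -> (suspect,v2)
Op 10: gossip N2<->N1 -> N2.N0=(suspect,v1) N2.N1=(dead,v1) N2.N2=(alive,v1) | N1.N0=(dead,v1) N1.N1=(alive,v1) N1.N2=(alive,v1)
Op 11: gossip N1<->N0 -> N1.N0=(dead,v1) N1.N1=(suspect,v2) N1.N2=(alive,v1) | N0.N0=(suspect,v1) N0.N1=(suspect,v2) N0.N2=(alive,v1)
Op 12: N0 marks N1=dead -> (dead,v3)

Answer: N0=dead,1 N1=suspect,2 N2=alive,1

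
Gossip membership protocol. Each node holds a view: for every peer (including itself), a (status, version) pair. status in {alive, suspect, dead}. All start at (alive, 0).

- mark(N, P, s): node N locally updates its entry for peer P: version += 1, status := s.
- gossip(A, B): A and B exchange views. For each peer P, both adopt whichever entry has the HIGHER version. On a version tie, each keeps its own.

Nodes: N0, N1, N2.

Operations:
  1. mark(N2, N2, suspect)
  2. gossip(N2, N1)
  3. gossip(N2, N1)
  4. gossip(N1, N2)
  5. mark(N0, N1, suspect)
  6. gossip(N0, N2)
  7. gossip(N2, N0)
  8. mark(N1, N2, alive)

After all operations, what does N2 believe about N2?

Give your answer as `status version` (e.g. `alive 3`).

Answer: suspect 1

Derivation:
Op 1: N2 marks N2=suspect -> (suspect,v1)
Op 2: gossip N2<->N1 -> N2.N0=(alive,v0) N2.N1=(alive,v0) N2.N2=(suspect,v1) | N1.N0=(alive,v0) N1.N1=(alive,v0) N1.N2=(suspect,v1)
Op 3: gossip N2<->N1 -> N2.N0=(alive,v0) N2.N1=(alive,v0) N2.N2=(suspect,v1) | N1.N0=(alive,v0) N1.N1=(alive,v0) N1.N2=(suspect,v1)
Op 4: gossip N1<->N2 -> N1.N0=(alive,v0) N1.N1=(alive,v0) N1.N2=(suspect,v1) | N2.N0=(alive,v0) N2.N1=(alive,v0) N2.N2=(suspect,v1)
Op 5: N0 marks N1=suspect -> (suspect,v1)
Op 6: gossip N0<->N2 -> N0.N0=(alive,v0) N0.N1=(suspect,v1) N0.N2=(suspect,v1) | N2.N0=(alive,v0) N2.N1=(suspect,v1) N2.N2=(suspect,v1)
Op 7: gossip N2<->N0 -> N2.N0=(alive,v0) N2.N1=(suspect,v1) N2.N2=(suspect,v1) | N0.N0=(alive,v0) N0.N1=(suspect,v1) N0.N2=(suspect,v1)
Op 8: N1 marks N2=alive -> (alive,v2)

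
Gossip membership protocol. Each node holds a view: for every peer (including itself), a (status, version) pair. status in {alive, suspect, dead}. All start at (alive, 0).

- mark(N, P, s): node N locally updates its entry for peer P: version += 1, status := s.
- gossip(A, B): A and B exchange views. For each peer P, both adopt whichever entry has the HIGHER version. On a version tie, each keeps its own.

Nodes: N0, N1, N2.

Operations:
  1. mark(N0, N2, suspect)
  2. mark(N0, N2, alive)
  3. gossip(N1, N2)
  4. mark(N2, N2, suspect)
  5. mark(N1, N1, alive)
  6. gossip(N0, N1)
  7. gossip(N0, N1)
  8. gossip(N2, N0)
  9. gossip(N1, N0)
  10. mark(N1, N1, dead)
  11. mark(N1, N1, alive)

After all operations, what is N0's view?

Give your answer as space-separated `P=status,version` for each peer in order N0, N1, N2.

Op 1: N0 marks N2=suspect -> (suspect,v1)
Op 2: N0 marks N2=alive -> (alive,v2)
Op 3: gossip N1<->N2 -> N1.N0=(alive,v0) N1.N1=(alive,v0) N1.N2=(alive,v0) | N2.N0=(alive,v0) N2.N1=(alive,v0) N2.N2=(alive,v0)
Op 4: N2 marks N2=suspect -> (suspect,v1)
Op 5: N1 marks N1=alive -> (alive,v1)
Op 6: gossip N0<->N1 -> N0.N0=(alive,v0) N0.N1=(alive,v1) N0.N2=(alive,v2) | N1.N0=(alive,v0) N1.N1=(alive,v1) N1.N2=(alive,v2)
Op 7: gossip N0<->N1 -> N0.N0=(alive,v0) N0.N1=(alive,v1) N0.N2=(alive,v2) | N1.N0=(alive,v0) N1.N1=(alive,v1) N1.N2=(alive,v2)
Op 8: gossip N2<->N0 -> N2.N0=(alive,v0) N2.N1=(alive,v1) N2.N2=(alive,v2) | N0.N0=(alive,v0) N0.N1=(alive,v1) N0.N2=(alive,v2)
Op 9: gossip N1<->N0 -> N1.N0=(alive,v0) N1.N1=(alive,v1) N1.N2=(alive,v2) | N0.N0=(alive,v0) N0.N1=(alive,v1) N0.N2=(alive,v2)
Op 10: N1 marks N1=dead -> (dead,v2)
Op 11: N1 marks N1=alive -> (alive,v3)

Answer: N0=alive,0 N1=alive,1 N2=alive,2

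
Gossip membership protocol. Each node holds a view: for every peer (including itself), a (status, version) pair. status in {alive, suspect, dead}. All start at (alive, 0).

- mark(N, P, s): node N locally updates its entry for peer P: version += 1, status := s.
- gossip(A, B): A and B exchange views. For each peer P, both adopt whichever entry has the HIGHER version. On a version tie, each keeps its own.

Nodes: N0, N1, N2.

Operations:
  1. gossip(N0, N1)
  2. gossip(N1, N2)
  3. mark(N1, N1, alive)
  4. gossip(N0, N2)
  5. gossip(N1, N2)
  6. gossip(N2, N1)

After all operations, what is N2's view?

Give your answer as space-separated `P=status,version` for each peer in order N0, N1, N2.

Op 1: gossip N0<->N1 -> N0.N0=(alive,v0) N0.N1=(alive,v0) N0.N2=(alive,v0) | N1.N0=(alive,v0) N1.N1=(alive,v0) N1.N2=(alive,v0)
Op 2: gossip N1<->N2 -> N1.N0=(alive,v0) N1.N1=(alive,v0) N1.N2=(alive,v0) | N2.N0=(alive,v0) N2.N1=(alive,v0) N2.N2=(alive,v0)
Op 3: N1 marks N1=alive -> (alive,v1)
Op 4: gossip N0<->N2 -> N0.N0=(alive,v0) N0.N1=(alive,v0) N0.N2=(alive,v0) | N2.N0=(alive,v0) N2.N1=(alive,v0) N2.N2=(alive,v0)
Op 5: gossip N1<->N2 -> N1.N0=(alive,v0) N1.N1=(alive,v1) N1.N2=(alive,v0) | N2.N0=(alive,v0) N2.N1=(alive,v1) N2.N2=(alive,v0)
Op 6: gossip N2<->N1 -> N2.N0=(alive,v0) N2.N1=(alive,v1) N2.N2=(alive,v0) | N1.N0=(alive,v0) N1.N1=(alive,v1) N1.N2=(alive,v0)

Answer: N0=alive,0 N1=alive,1 N2=alive,0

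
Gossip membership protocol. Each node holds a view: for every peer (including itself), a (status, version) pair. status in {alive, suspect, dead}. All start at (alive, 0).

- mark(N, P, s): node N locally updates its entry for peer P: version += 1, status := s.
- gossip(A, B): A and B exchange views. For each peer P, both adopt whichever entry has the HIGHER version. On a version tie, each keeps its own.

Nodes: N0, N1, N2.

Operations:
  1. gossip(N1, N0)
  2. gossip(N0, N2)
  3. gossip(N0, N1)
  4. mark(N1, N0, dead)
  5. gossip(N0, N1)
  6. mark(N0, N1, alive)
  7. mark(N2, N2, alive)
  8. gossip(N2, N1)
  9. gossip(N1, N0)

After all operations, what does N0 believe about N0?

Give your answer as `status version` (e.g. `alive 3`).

Op 1: gossip N1<->N0 -> N1.N0=(alive,v0) N1.N1=(alive,v0) N1.N2=(alive,v0) | N0.N0=(alive,v0) N0.N1=(alive,v0) N0.N2=(alive,v0)
Op 2: gossip N0<->N2 -> N0.N0=(alive,v0) N0.N1=(alive,v0) N0.N2=(alive,v0) | N2.N0=(alive,v0) N2.N1=(alive,v0) N2.N2=(alive,v0)
Op 3: gossip N0<->N1 -> N0.N0=(alive,v0) N0.N1=(alive,v0) N0.N2=(alive,v0) | N1.N0=(alive,v0) N1.N1=(alive,v0) N1.N2=(alive,v0)
Op 4: N1 marks N0=dead -> (dead,v1)
Op 5: gossip N0<->N1 -> N0.N0=(dead,v1) N0.N1=(alive,v0) N0.N2=(alive,v0) | N1.N0=(dead,v1) N1.N1=(alive,v0) N1.N2=(alive,v0)
Op 6: N0 marks N1=alive -> (alive,v1)
Op 7: N2 marks N2=alive -> (alive,v1)
Op 8: gossip N2<->N1 -> N2.N0=(dead,v1) N2.N1=(alive,v0) N2.N2=(alive,v1) | N1.N0=(dead,v1) N1.N1=(alive,v0) N1.N2=(alive,v1)
Op 9: gossip N1<->N0 -> N1.N0=(dead,v1) N1.N1=(alive,v1) N1.N2=(alive,v1) | N0.N0=(dead,v1) N0.N1=(alive,v1) N0.N2=(alive,v1)

Answer: dead 1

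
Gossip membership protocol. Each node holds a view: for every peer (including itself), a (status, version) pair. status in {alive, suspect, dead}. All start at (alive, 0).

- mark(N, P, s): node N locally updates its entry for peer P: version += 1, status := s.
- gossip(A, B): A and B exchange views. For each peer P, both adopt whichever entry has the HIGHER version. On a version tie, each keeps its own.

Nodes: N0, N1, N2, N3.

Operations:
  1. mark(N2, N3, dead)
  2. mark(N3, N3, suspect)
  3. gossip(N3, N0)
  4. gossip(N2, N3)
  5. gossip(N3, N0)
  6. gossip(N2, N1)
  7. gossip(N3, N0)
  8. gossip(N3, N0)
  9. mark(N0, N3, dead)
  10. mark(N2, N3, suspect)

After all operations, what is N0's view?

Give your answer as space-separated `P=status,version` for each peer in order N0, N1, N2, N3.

Answer: N0=alive,0 N1=alive,0 N2=alive,0 N3=dead,2

Derivation:
Op 1: N2 marks N3=dead -> (dead,v1)
Op 2: N3 marks N3=suspect -> (suspect,v1)
Op 3: gossip N3<->N0 -> N3.N0=(alive,v0) N3.N1=(alive,v0) N3.N2=(alive,v0) N3.N3=(suspect,v1) | N0.N0=(alive,v0) N0.N1=(alive,v0) N0.N2=(alive,v0) N0.N3=(suspect,v1)
Op 4: gossip N2<->N3 -> N2.N0=(alive,v0) N2.N1=(alive,v0) N2.N2=(alive,v0) N2.N3=(dead,v1) | N3.N0=(alive,v0) N3.N1=(alive,v0) N3.N2=(alive,v0) N3.N3=(suspect,v1)
Op 5: gossip N3<->N0 -> N3.N0=(alive,v0) N3.N1=(alive,v0) N3.N2=(alive,v0) N3.N3=(suspect,v1) | N0.N0=(alive,v0) N0.N1=(alive,v0) N0.N2=(alive,v0) N0.N3=(suspect,v1)
Op 6: gossip N2<->N1 -> N2.N0=(alive,v0) N2.N1=(alive,v0) N2.N2=(alive,v0) N2.N3=(dead,v1) | N1.N0=(alive,v0) N1.N1=(alive,v0) N1.N2=(alive,v0) N1.N3=(dead,v1)
Op 7: gossip N3<->N0 -> N3.N0=(alive,v0) N3.N1=(alive,v0) N3.N2=(alive,v0) N3.N3=(suspect,v1) | N0.N0=(alive,v0) N0.N1=(alive,v0) N0.N2=(alive,v0) N0.N3=(suspect,v1)
Op 8: gossip N3<->N0 -> N3.N0=(alive,v0) N3.N1=(alive,v0) N3.N2=(alive,v0) N3.N3=(suspect,v1) | N0.N0=(alive,v0) N0.N1=(alive,v0) N0.N2=(alive,v0) N0.N3=(suspect,v1)
Op 9: N0 marks N3=dead -> (dead,v2)
Op 10: N2 marks N3=suspect -> (suspect,v2)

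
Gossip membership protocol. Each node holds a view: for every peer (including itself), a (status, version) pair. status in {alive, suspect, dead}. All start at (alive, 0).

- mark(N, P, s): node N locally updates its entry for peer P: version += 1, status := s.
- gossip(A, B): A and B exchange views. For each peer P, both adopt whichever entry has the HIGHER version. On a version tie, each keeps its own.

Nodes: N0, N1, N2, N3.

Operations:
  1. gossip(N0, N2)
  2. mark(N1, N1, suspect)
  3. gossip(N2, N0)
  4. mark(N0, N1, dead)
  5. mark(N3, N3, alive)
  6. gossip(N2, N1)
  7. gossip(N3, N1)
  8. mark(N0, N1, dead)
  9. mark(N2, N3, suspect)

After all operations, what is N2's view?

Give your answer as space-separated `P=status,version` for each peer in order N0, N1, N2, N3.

Op 1: gossip N0<->N2 -> N0.N0=(alive,v0) N0.N1=(alive,v0) N0.N2=(alive,v0) N0.N3=(alive,v0) | N2.N0=(alive,v0) N2.N1=(alive,v0) N2.N2=(alive,v0) N2.N3=(alive,v0)
Op 2: N1 marks N1=suspect -> (suspect,v1)
Op 3: gossip N2<->N0 -> N2.N0=(alive,v0) N2.N1=(alive,v0) N2.N2=(alive,v0) N2.N3=(alive,v0) | N0.N0=(alive,v0) N0.N1=(alive,v0) N0.N2=(alive,v0) N0.N3=(alive,v0)
Op 4: N0 marks N1=dead -> (dead,v1)
Op 5: N3 marks N3=alive -> (alive,v1)
Op 6: gossip N2<->N1 -> N2.N0=(alive,v0) N2.N1=(suspect,v1) N2.N2=(alive,v0) N2.N3=(alive,v0) | N1.N0=(alive,v0) N1.N1=(suspect,v1) N1.N2=(alive,v0) N1.N3=(alive,v0)
Op 7: gossip N3<->N1 -> N3.N0=(alive,v0) N3.N1=(suspect,v1) N3.N2=(alive,v0) N3.N3=(alive,v1) | N1.N0=(alive,v0) N1.N1=(suspect,v1) N1.N2=(alive,v0) N1.N3=(alive,v1)
Op 8: N0 marks N1=dead -> (dead,v2)
Op 9: N2 marks N3=suspect -> (suspect,v1)

Answer: N0=alive,0 N1=suspect,1 N2=alive,0 N3=suspect,1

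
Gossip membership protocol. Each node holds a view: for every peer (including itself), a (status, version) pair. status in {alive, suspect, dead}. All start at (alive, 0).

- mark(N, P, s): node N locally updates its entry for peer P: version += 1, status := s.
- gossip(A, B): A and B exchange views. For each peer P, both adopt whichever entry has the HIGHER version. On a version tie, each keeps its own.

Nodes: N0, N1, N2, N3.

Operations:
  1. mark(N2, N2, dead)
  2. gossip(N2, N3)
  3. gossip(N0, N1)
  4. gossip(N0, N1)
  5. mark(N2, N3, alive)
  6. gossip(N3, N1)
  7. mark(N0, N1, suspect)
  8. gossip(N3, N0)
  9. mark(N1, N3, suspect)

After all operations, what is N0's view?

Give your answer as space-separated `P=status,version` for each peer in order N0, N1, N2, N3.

Op 1: N2 marks N2=dead -> (dead,v1)
Op 2: gossip N2<->N3 -> N2.N0=(alive,v0) N2.N1=(alive,v0) N2.N2=(dead,v1) N2.N3=(alive,v0) | N3.N0=(alive,v0) N3.N1=(alive,v0) N3.N2=(dead,v1) N3.N3=(alive,v0)
Op 3: gossip N0<->N1 -> N0.N0=(alive,v0) N0.N1=(alive,v0) N0.N2=(alive,v0) N0.N3=(alive,v0) | N1.N0=(alive,v0) N1.N1=(alive,v0) N1.N2=(alive,v0) N1.N3=(alive,v0)
Op 4: gossip N0<->N1 -> N0.N0=(alive,v0) N0.N1=(alive,v0) N0.N2=(alive,v0) N0.N3=(alive,v0) | N1.N0=(alive,v0) N1.N1=(alive,v0) N1.N2=(alive,v0) N1.N3=(alive,v0)
Op 5: N2 marks N3=alive -> (alive,v1)
Op 6: gossip N3<->N1 -> N3.N0=(alive,v0) N3.N1=(alive,v0) N3.N2=(dead,v1) N3.N3=(alive,v0) | N1.N0=(alive,v0) N1.N1=(alive,v0) N1.N2=(dead,v1) N1.N3=(alive,v0)
Op 7: N0 marks N1=suspect -> (suspect,v1)
Op 8: gossip N3<->N0 -> N3.N0=(alive,v0) N3.N1=(suspect,v1) N3.N2=(dead,v1) N3.N3=(alive,v0) | N0.N0=(alive,v0) N0.N1=(suspect,v1) N0.N2=(dead,v1) N0.N3=(alive,v0)
Op 9: N1 marks N3=suspect -> (suspect,v1)

Answer: N0=alive,0 N1=suspect,1 N2=dead,1 N3=alive,0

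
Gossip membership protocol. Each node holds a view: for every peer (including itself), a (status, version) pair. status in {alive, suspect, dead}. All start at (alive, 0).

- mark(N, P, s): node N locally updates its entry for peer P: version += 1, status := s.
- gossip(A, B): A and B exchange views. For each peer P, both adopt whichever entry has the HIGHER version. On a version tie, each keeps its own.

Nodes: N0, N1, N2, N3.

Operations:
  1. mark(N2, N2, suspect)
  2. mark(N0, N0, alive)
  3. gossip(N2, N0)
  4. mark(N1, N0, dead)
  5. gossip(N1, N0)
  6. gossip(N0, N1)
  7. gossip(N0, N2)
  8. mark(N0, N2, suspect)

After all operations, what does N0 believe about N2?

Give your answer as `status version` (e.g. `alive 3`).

Answer: suspect 2

Derivation:
Op 1: N2 marks N2=suspect -> (suspect,v1)
Op 2: N0 marks N0=alive -> (alive,v1)
Op 3: gossip N2<->N0 -> N2.N0=(alive,v1) N2.N1=(alive,v0) N2.N2=(suspect,v1) N2.N3=(alive,v0) | N0.N0=(alive,v1) N0.N1=(alive,v0) N0.N2=(suspect,v1) N0.N3=(alive,v0)
Op 4: N1 marks N0=dead -> (dead,v1)
Op 5: gossip N1<->N0 -> N1.N0=(dead,v1) N1.N1=(alive,v0) N1.N2=(suspect,v1) N1.N3=(alive,v0) | N0.N0=(alive,v1) N0.N1=(alive,v0) N0.N2=(suspect,v1) N0.N3=(alive,v0)
Op 6: gossip N0<->N1 -> N0.N0=(alive,v1) N0.N1=(alive,v0) N0.N2=(suspect,v1) N0.N3=(alive,v0) | N1.N0=(dead,v1) N1.N1=(alive,v0) N1.N2=(suspect,v1) N1.N3=(alive,v0)
Op 7: gossip N0<->N2 -> N0.N0=(alive,v1) N0.N1=(alive,v0) N0.N2=(suspect,v1) N0.N3=(alive,v0) | N2.N0=(alive,v1) N2.N1=(alive,v0) N2.N2=(suspect,v1) N2.N3=(alive,v0)
Op 8: N0 marks N2=suspect -> (suspect,v2)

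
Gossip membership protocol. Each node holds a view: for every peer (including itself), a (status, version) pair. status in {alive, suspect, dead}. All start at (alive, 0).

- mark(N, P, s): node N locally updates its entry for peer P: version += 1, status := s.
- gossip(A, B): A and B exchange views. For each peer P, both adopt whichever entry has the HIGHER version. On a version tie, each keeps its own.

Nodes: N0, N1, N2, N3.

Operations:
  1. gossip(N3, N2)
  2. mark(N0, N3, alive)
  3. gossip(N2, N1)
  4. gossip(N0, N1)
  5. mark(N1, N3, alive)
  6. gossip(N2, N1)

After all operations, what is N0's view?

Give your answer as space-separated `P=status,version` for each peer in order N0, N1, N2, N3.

Answer: N0=alive,0 N1=alive,0 N2=alive,0 N3=alive,1

Derivation:
Op 1: gossip N3<->N2 -> N3.N0=(alive,v0) N3.N1=(alive,v0) N3.N2=(alive,v0) N3.N3=(alive,v0) | N2.N0=(alive,v0) N2.N1=(alive,v0) N2.N2=(alive,v0) N2.N3=(alive,v0)
Op 2: N0 marks N3=alive -> (alive,v1)
Op 3: gossip N2<->N1 -> N2.N0=(alive,v0) N2.N1=(alive,v0) N2.N2=(alive,v0) N2.N3=(alive,v0) | N1.N0=(alive,v0) N1.N1=(alive,v0) N1.N2=(alive,v0) N1.N3=(alive,v0)
Op 4: gossip N0<->N1 -> N0.N0=(alive,v0) N0.N1=(alive,v0) N0.N2=(alive,v0) N0.N3=(alive,v1) | N1.N0=(alive,v0) N1.N1=(alive,v0) N1.N2=(alive,v0) N1.N3=(alive,v1)
Op 5: N1 marks N3=alive -> (alive,v2)
Op 6: gossip N2<->N1 -> N2.N0=(alive,v0) N2.N1=(alive,v0) N2.N2=(alive,v0) N2.N3=(alive,v2) | N1.N0=(alive,v0) N1.N1=(alive,v0) N1.N2=(alive,v0) N1.N3=(alive,v2)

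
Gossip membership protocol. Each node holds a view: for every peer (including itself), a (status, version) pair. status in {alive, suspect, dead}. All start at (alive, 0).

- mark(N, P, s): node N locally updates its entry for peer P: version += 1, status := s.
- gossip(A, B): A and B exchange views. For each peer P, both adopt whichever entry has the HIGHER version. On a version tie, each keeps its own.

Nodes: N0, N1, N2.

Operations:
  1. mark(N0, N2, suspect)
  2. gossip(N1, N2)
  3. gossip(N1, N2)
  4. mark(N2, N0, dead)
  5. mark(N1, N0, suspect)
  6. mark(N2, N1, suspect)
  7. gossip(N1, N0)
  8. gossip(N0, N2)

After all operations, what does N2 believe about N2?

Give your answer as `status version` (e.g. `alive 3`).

Op 1: N0 marks N2=suspect -> (suspect,v1)
Op 2: gossip N1<->N2 -> N1.N0=(alive,v0) N1.N1=(alive,v0) N1.N2=(alive,v0) | N2.N0=(alive,v0) N2.N1=(alive,v0) N2.N2=(alive,v0)
Op 3: gossip N1<->N2 -> N1.N0=(alive,v0) N1.N1=(alive,v0) N1.N2=(alive,v0) | N2.N0=(alive,v0) N2.N1=(alive,v0) N2.N2=(alive,v0)
Op 4: N2 marks N0=dead -> (dead,v1)
Op 5: N1 marks N0=suspect -> (suspect,v1)
Op 6: N2 marks N1=suspect -> (suspect,v1)
Op 7: gossip N1<->N0 -> N1.N0=(suspect,v1) N1.N1=(alive,v0) N1.N2=(suspect,v1) | N0.N0=(suspect,v1) N0.N1=(alive,v0) N0.N2=(suspect,v1)
Op 8: gossip N0<->N2 -> N0.N0=(suspect,v1) N0.N1=(suspect,v1) N0.N2=(suspect,v1) | N2.N0=(dead,v1) N2.N1=(suspect,v1) N2.N2=(suspect,v1)

Answer: suspect 1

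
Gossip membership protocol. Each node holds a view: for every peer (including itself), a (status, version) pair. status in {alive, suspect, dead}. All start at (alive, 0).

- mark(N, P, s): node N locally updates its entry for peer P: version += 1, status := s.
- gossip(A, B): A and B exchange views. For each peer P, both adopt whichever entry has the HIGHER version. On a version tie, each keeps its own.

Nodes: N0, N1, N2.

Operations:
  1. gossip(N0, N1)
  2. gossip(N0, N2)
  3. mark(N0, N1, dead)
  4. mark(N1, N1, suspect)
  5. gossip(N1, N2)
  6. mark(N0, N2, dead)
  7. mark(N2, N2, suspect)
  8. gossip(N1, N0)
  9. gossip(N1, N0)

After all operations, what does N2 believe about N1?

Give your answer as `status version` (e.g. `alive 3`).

Answer: suspect 1

Derivation:
Op 1: gossip N0<->N1 -> N0.N0=(alive,v0) N0.N1=(alive,v0) N0.N2=(alive,v0) | N1.N0=(alive,v0) N1.N1=(alive,v0) N1.N2=(alive,v0)
Op 2: gossip N0<->N2 -> N0.N0=(alive,v0) N0.N1=(alive,v0) N0.N2=(alive,v0) | N2.N0=(alive,v0) N2.N1=(alive,v0) N2.N2=(alive,v0)
Op 3: N0 marks N1=dead -> (dead,v1)
Op 4: N1 marks N1=suspect -> (suspect,v1)
Op 5: gossip N1<->N2 -> N1.N0=(alive,v0) N1.N1=(suspect,v1) N1.N2=(alive,v0) | N2.N0=(alive,v0) N2.N1=(suspect,v1) N2.N2=(alive,v0)
Op 6: N0 marks N2=dead -> (dead,v1)
Op 7: N2 marks N2=suspect -> (suspect,v1)
Op 8: gossip N1<->N0 -> N1.N0=(alive,v0) N1.N1=(suspect,v1) N1.N2=(dead,v1) | N0.N0=(alive,v0) N0.N1=(dead,v1) N0.N2=(dead,v1)
Op 9: gossip N1<->N0 -> N1.N0=(alive,v0) N1.N1=(suspect,v1) N1.N2=(dead,v1) | N0.N0=(alive,v0) N0.N1=(dead,v1) N0.N2=(dead,v1)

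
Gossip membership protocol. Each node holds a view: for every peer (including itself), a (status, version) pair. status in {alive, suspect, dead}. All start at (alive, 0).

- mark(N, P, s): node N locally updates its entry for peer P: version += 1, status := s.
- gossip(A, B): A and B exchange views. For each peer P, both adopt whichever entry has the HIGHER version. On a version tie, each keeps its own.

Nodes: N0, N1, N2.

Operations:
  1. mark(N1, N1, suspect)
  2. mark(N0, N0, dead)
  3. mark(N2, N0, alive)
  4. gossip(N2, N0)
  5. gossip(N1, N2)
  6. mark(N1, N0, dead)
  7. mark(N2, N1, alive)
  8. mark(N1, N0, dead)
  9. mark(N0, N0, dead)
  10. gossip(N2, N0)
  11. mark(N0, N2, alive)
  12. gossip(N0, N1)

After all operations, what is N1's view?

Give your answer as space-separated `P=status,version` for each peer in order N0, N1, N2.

Op 1: N1 marks N1=suspect -> (suspect,v1)
Op 2: N0 marks N0=dead -> (dead,v1)
Op 3: N2 marks N0=alive -> (alive,v1)
Op 4: gossip N2<->N0 -> N2.N0=(alive,v1) N2.N1=(alive,v0) N2.N2=(alive,v0) | N0.N0=(dead,v1) N0.N1=(alive,v0) N0.N2=(alive,v0)
Op 5: gossip N1<->N2 -> N1.N0=(alive,v1) N1.N1=(suspect,v1) N1.N2=(alive,v0) | N2.N0=(alive,v1) N2.N1=(suspect,v1) N2.N2=(alive,v0)
Op 6: N1 marks N0=dead -> (dead,v2)
Op 7: N2 marks N1=alive -> (alive,v2)
Op 8: N1 marks N0=dead -> (dead,v3)
Op 9: N0 marks N0=dead -> (dead,v2)
Op 10: gossip N2<->N0 -> N2.N0=(dead,v2) N2.N1=(alive,v2) N2.N2=(alive,v0) | N0.N0=(dead,v2) N0.N1=(alive,v2) N0.N2=(alive,v0)
Op 11: N0 marks N2=alive -> (alive,v1)
Op 12: gossip N0<->N1 -> N0.N0=(dead,v3) N0.N1=(alive,v2) N0.N2=(alive,v1) | N1.N0=(dead,v3) N1.N1=(alive,v2) N1.N2=(alive,v1)

Answer: N0=dead,3 N1=alive,2 N2=alive,1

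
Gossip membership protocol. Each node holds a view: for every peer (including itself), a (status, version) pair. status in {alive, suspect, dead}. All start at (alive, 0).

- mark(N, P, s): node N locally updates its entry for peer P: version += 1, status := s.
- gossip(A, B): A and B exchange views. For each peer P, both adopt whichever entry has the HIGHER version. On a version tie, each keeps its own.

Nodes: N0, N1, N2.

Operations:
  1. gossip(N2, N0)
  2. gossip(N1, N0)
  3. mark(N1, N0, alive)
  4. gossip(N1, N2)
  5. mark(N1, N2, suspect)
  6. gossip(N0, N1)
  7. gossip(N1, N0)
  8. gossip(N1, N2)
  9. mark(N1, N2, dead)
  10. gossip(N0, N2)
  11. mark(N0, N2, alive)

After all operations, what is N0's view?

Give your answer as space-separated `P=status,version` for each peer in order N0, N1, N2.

Answer: N0=alive,1 N1=alive,0 N2=alive,2

Derivation:
Op 1: gossip N2<->N0 -> N2.N0=(alive,v0) N2.N1=(alive,v0) N2.N2=(alive,v0) | N0.N0=(alive,v0) N0.N1=(alive,v0) N0.N2=(alive,v0)
Op 2: gossip N1<->N0 -> N1.N0=(alive,v0) N1.N1=(alive,v0) N1.N2=(alive,v0) | N0.N0=(alive,v0) N0.N1=(alive,v0) N0.N2=(alive,v0)
Op 3: N1 marks N0=alive -> (alive,v1)
Op 4: gossip N1<->N2 -> N1.N0=(alive,v1) N1.N1=(alive,v0) N1.N2=(alive,v0) | N2.N0=(alive,v1) N2.N1=(alive,v0) N2.N2=(alive,v0)
Op 5: N1 marks N2=suspect -> (suspect,v1)
Op 6: gossip N0<->N1 -> N0.N0=(alive,v1) N0.N1=(alive,v0) N0.N2=(suspect,v1) | N1.N0=(alive,v1) N1.N1=(alive,v0) N1.N2=(suspect,v1)
Op 7: gossip N1<->N0 -> N1.N0=(alive,v1) N1.N1=(alive,v0) N1.N2=(suspect,v1) | N0.N0=(alive,v1) N0.N1=(alive,v0) N0.N2=(suspect,v1)
Op 8: gossip N1<->N2 -> N1.N0=(alive,v1) N1.N1=(alive,v0) N1.N2=(suspect,v1) | N2.N0=(alive,v1) N2.N1=(alive,v0) N2.N2=(suspect,v1)
Op 9: N1 marks N2=dead -> (dead,v2)
Op 10: gossip N0<->N2 -> N0.N0=(alive,v1) N0.N1=(alive,v0) N0.N2=(suspect,v1) | N2.N0=(alive,v1) N2.N1=(alive,v0) N2.N2=(suspect,v1)
Op 11: N0 marks N2=alive -> (alive,v2)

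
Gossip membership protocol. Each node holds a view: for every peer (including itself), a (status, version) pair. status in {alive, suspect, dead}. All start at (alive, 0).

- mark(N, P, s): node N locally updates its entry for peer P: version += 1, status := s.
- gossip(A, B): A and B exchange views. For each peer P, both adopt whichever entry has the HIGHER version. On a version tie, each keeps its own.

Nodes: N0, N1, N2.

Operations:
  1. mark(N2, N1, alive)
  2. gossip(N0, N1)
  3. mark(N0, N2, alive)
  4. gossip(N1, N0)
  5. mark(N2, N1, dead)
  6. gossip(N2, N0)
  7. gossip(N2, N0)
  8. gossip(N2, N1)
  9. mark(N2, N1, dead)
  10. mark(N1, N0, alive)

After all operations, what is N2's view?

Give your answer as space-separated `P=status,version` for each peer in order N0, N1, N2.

Op 1: N2 marks N1=alive -> (alive,v1)
Op 2: gossip N0<->N1 -> N0.N0=(alive,v0) N0.N1=(alive,v0) N0.N2=(alive,v0) | N1.N0=(alive,v0) N1.N1=(alive,v0) N1.N2=(alive,v0)
Op 3: N0 marks N2=alive -> (alive,v1)
Op 4: gossip N1<->N0 -> N1.N0=(alive,v0) N1.N1=(alive,v0) N1.N2=(alive,v1) | N0.N0=(alive,v0) N0.N1=(alive,v0) N0.N2=(alive,v1)
Op 5: N2 marks N1=dead -> (dead,v2)
Op 6: gossip N2<->N0 -> N2.N0=(alive,v0) N2.N1=(dead,v2) N2.N2=(alive,v1) | N0.N0=(alive,v0) N0.N1=(dead,v2) N0.N2=(alive,v1)
Op 7: gossip N2<->N0 -> N2.N0=(alive,v0) N2.N1=(dead,v2) N2.N2=(alive,v1) | N0.N0=(alive,v0) N0.N1=(dead,v2) N0.N2=(alive,v1)
Op 8: gossip N2<->N1 -> N2.N0=(alive,v0) N2.N1=(dead,v2) N2.N2=(alive,v1) | N1.N0=(alive,v0) N1.N1=(dead,v2) N1.N2=(alive,v1)
Op 9: N2 marks N1=dead -> (dead,v3)
Op 10: N1 marks N0=alive -> (alive,v1)

Answer: N0=alive,0 N1=dead,3 N2=alive,1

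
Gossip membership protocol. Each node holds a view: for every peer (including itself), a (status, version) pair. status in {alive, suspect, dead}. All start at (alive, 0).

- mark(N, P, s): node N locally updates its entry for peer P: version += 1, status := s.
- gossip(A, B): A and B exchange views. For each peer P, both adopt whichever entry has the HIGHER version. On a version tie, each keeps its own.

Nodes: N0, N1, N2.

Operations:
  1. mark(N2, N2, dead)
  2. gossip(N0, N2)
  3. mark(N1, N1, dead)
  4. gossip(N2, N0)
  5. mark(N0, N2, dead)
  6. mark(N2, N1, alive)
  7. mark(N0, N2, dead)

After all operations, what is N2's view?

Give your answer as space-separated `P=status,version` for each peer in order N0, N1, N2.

Op 1: N2 marks N2=dead -> (dead,v1)
Op 2: gossip N0<->N2 -> N0.N0=(alive,v0) N0.N1=(alive,v0) N0.N2=(dead,v1) | N2.N0=(alive,v0) N2.N1=(alive,v0) N2.N2=(dead,v1)
Op 3: N1 marks N1=dead -> (dead,v1)
Op 4: gossip N2<->N0 -> N2.N0=(alive,v0) N2.N1=(alive,v0) N2.N2=(dead,v1) | N0.N0=(alive,v0) N0.N1=(alive,v0) N0.N2=(dead,v1)
Op 5: N0 marks N2=dead -> (dead,v2)
Op 6: N2 marks N1=alive -> (alive,v1)
Op 7: N0 marks N2=dead -> (dead,v3)

Answer: N0=alive,0 N1=alive,1 N2=dead,1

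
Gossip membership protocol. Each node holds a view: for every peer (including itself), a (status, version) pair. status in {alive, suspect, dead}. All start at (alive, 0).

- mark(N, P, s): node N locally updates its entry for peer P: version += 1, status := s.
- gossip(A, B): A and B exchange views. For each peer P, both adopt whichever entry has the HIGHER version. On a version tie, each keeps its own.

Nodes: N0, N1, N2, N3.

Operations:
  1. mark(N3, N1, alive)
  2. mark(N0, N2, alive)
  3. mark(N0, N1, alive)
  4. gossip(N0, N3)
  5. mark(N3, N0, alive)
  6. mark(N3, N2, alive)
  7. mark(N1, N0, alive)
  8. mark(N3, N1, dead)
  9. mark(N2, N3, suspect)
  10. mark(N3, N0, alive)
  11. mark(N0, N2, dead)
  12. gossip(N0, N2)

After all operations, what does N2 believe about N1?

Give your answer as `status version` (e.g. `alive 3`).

Answer: alive 1

Derivation:
Op 1: N3 marks N1=alive -> (alive,v1)
Op 2: N0 marks N2=alive -> (alive,v1)
Op 3: N0 marks N1=alive -> (alive,v1)
Op 4: gossip N0<->N3 -> N0.N0=(alive,v0) N0.N1=(alive,v1) N0.N2=(alive,v1) N0.N3=(alive,v0) | N3.N0=(alive,v0) N3.N1=(alive,v1) N3.N2=(alive,v1) N3.N3=(alive,v0)
Op 5: N3 marks N0=alive -> (alive,v1)
Op 6: N3 marks N2=alive -> (alive,v2)
Op 7: N1 marks N0=alive -> (alive,v1)
Op 8: N3 marks N1=dead -> (dead,v2)
Op 9: N2 marks N3=suspect -> (suspect,v1)
Op 10: N3 marks N0=alive -> (alive,v2)
Op 11: N0 marks N2=dead -> (dead,v2)
Op 12: gossip N0<->N2 -> N0.N0=(alive,v0) N0.N1=(alive,v1) N0.N2=(dead,v2) N0.N3=(suspect,v1) | N2.N0=(alive,v0) N2.N1=(alive,v1) N2.N2=(dead,v2) N2.N3=(suspect,v1)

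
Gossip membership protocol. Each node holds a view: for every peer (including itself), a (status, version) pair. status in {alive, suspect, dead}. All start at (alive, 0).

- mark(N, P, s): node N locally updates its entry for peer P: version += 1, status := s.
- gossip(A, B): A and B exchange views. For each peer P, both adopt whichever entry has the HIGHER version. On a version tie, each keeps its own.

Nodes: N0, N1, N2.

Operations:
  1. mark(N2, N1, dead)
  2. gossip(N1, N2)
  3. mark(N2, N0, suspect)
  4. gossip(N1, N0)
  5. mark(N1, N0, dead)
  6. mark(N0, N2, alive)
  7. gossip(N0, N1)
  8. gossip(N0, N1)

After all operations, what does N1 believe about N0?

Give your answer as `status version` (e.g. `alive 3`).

Answer: dead 1

Derivation:
Op 1: N2 marks N1=dead -> (dead,v1)
Op 2: gossip N1<->N2 -> N1.N0=(alive,v0) N1.N1=(dead,v1) N1.N2=(alive,v0) | N2.N0=(alive,v0) N2.N1=(dead,v1) N2.N2=(alive,v0)
Op 3: N2 marks N0=suspect -> (suspect,v1)
Op 4: gossip N1<->N0 -> N1.N0=(alive,v0) N1.N1=(dead,v1) N1.N2=(alive,v0) | N0.N0=(alive,v0) N0.N1=(dead,v1) N0.N2=(alive,v0)
Op 5: N1 marks N0=dead -> (dead,v1)
Op 6: N0 marks N2=alive -> (alive,v1)
Op 7: gossip N0<->N1 -> N0.N0=(dead,v1) N0.N1=(dead,v1) N0.N2=(alive,v1) | N1.N0=(dead,v1) N1.N1=(dead,v1) N1.N2=(alive,v1)
Op 8: gossip N0<->N1 -> N0.N0=(dead,v1) N0.N1=(dead,v1) N0.N2=(alive,v1) | N1.N0=(dead,v1) N1.N1=(dead,v1) N1.N2=(alive,v1)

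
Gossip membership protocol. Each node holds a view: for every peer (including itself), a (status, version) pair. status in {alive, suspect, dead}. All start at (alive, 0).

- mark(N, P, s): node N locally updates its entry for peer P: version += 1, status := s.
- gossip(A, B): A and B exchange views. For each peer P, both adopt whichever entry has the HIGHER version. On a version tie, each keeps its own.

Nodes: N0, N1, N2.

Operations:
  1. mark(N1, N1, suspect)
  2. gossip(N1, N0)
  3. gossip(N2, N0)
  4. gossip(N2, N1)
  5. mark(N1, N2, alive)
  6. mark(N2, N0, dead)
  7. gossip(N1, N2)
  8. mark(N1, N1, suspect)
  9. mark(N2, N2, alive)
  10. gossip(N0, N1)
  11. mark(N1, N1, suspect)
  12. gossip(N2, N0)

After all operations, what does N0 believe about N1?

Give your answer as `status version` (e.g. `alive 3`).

Op 1: N1 marks N1=suspect -> (suspect,v1)
Op 2: gossip N1<->N0 -> N1.N0=(alive,v0) N1.N1=(suspect,v1) N1.N2=(alive,v0) | N0.N0=(alive,v0) N0.N1=(suspect,v1) N0.N2=(alive,v0)
Op 3: gossip N2<->N0 -> N2.N0=(alive,v0) N2.N1=(suspect,v1) N2.N2=(alive,v0) | N0.N0=(alive,v0) N0.N1=(suspect,v1) N0.N2=(alive,v0)
Op 4: gossip N2<->N1 -> N2.N0=(alive,v0) N2.N1=(suspect,v1) N2.N2=(alive,v0) | N1.N0=(alive,v0) N1.N1=(suspect,v1) N1.N2=(alive,v0)
Op 5: N1 marks N2=alive -> (alive,v1)
Op 6: N2 marks N0=dead -> (dead,v1)
Op 7: gossip N1<->N2 -> N1.N0=(dead,v1) N1.N1=(suspect,v1) N1.N2=(alive,v1) | N2.N0=(dead,v1) N2.N1=(suspect,v1) N2.N2=(alive,v1)
Op 8: N1 marks N1=suspect -> (suspect,v2)
Op 9: N2 marks N2=alive -> (alive,v2)
Op 10: gossip N0<->N1 -> N0.N0=(dead,v1) N0.N1=(suspect,v2) N0.N2=(alive,v1) | N1.N0=(dead,v1) N1.N1=(suspect,v2) N1.N2=(alive,v1)
Op 11: N1 marks N1=suspect -> (suspect,v3)
Op 12: gossip N2<->N0 -> N2.N0=(dead,v1) N2.N1=(suspect,v2) N2.N2=(alive,v2) | N0.N0=(dead,v1) N0.N1=(suspect,v2) N0.N2=(alive,v2)

Answer: suspect 2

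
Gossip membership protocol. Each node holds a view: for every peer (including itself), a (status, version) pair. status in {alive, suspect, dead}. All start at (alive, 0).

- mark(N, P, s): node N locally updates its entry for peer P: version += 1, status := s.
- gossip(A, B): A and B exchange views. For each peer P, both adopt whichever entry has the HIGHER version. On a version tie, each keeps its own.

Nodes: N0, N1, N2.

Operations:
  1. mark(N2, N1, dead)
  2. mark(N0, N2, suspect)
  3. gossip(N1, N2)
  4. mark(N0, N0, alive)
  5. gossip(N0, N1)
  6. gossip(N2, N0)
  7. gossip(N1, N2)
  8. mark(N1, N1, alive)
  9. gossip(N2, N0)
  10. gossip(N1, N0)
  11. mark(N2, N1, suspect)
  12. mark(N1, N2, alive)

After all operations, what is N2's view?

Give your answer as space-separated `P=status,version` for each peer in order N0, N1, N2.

Op 1: N2 marks N1=dead -> (dead,v1)
Op 2: N0 marks N2=suspect -> (suspect,v1)
Op 3: gossip N1<->N2 -> N1.N0=(alive,v0) N1.N1=(dead,v1) N1.N2=(alive,v0) | N2.N0=(alive,v0) N2.N1=(dead,v1) N2.N2=(alive,v0)
Op 4: N0 marks N0=alive -> (alive,v1)
Op 5: gossip N0<->N1 -> N0.N0=(alive,v1) N0.N1=(dead,v1) N0.N2=(suspect,v1) | N1.N0=(alive,v1) N1.N1=(dead,v1) N1.N2=(suspect,v1)
Op 6: gossip N2<->N0 -> N2.N0=(alive,v1) N2.N1=(dead,v1) N2.N2=(suspect,v1) | N0.N0=(alive,v1) N0.N1=(dead,v1) N0.N2=(suspect,v1)
Op 7: gossip N1<->N2 -> N1.N0=(alive,v1) N1.N1=(dead,v1) N1.N2=(suspect,v1) | N2.N0=(alive,v1) N2.N1=(dead,v1) N2.N2=(suspect,v1)
Op 8: N1 marks N1=alive -> (alive,v2)
Op 9: gossip N2<->N0 -> N2.N0=(alive,v1) N2.N1=(dead,v1) N2.N2=(suspect,v1) | N0.N0=(alive,v1) N0.N1=(dead,v1) N0.N2=(suspect,v1)
Op 10: gossip N1<->N0 -> N1.N0=(alive,v1) N1.N1=(alive,v2) N1.N2=(suspect,v1) | N0.N0=(alive,v1) N0.N1=(alive,v2) N0.N2=(suspect,v1)
Op 11: N2 marks N1=suspect -> (suspect,v2)
Op 12: N1 marks N2=alive -> (alive,v2)

Answer: N0=alive,1 N1=suspect,2 N2=suspect,1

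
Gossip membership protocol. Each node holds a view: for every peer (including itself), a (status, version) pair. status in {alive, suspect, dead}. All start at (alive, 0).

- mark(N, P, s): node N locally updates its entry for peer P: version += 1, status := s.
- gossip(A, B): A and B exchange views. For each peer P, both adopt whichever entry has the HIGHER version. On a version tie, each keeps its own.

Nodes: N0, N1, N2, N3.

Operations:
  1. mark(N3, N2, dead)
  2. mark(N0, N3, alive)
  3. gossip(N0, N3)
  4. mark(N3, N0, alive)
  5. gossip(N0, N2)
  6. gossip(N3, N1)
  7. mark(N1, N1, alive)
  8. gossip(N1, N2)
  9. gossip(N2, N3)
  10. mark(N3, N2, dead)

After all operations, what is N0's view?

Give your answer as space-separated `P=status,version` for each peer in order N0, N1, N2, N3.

Answer: N0=alive,0 N1=alive,0 N2=dead,1 N3=alive,1

Derivation:
Op 1: N3 marks N2=dead -> (dead,v1)
Op 2: N0 marks N3=alive -> (alive,v1)
Op 3: gossip N0<->N3 -> N0.N0=(alive,v0) N0.N1=(alive,v0) N0.N2=(dead,v1) N0.N3=(alive,v1) | N3.N0=(alive,v0) N3.N1=(alive,v0) N3.N2=(dead,v1) N3.N3=(alive,v1)
Op 4: N3 marks N0=alive -> (alive,v1)
Op 5: gossip N0<->N2 -> N0.N0=(alive,v0) N0.N1=(alive,v0) N0.N2=(dead,v1) N0.N3=(alive,v1) | N2.N0=(alive,v0) N2.N1=(alive,v0) N2.N2=(dead,v1) N2.N3=(alive,v1)
Op 6: gossip N3<->N1 -> N3.N0=(alive,v1) N3.N1=(alive,v0) N3.N2=(dead,v1) N3.N3=(alive,v1) | N1.N0=(alive,v1) N1.N1=(alive,v0) N1.N2=(dead,v1) N1.N3=(alive,v1)
Op 7: N1 marks N1=alive -> (alive,v1)
Op 8: gossip N1<->N2 -> N1.N0=(alive,v1) N1.N1=(alive,v1) N1.N2=(dead,v1) N1.N3=(alive,v1) | N2.N0=(alive,v1) N2.N1=(alive,v1) N2.N2=(dead,v1) N2.N3=(alive,v1)
Op 9: gossip N2<->N3 -> N2.N0=(alive,v1) N2.N1=(alive,v1) N2.N2=(dead,v1) N2.N3=(alive,v1) | N3.N0=(alive,v1) N3.N1=(alive,v1) N3.N2=(dead,v1) N3.N3=(alive,v1)
Op 10: N3 marks N2=dead -> (dead,v2)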